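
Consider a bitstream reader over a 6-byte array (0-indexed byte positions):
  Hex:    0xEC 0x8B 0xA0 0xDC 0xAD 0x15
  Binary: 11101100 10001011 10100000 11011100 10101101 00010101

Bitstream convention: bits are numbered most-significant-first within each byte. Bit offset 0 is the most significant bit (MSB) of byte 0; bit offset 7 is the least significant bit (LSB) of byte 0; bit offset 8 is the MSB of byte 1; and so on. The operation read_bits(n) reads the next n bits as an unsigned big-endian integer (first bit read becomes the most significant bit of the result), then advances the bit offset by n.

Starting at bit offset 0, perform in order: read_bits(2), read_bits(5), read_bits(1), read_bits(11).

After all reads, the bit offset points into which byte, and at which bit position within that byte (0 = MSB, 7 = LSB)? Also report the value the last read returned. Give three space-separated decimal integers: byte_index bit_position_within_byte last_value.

Answer: 2 3 1117

Derivation:
Read 1: bits[0:2] width=2 -> value=3 (bin 11); offset now 2 = byte 0 bit 2; 46 bits remain
Read 2: bits[2:7] width=5 -> value=22 (bin 10110); offset now 7 = byte 0 bit 7; 41 bits remain
Read 3: bits[7:8] width=1 -> value=0 (bin 0); offset now 8 = byte 1 bit 0; 40 bits remain
Read 4: bits[8:19] width=11 -> value=1117 (bin 10001011101); offset now 19 = byte 2 bit 3; 29 bits remain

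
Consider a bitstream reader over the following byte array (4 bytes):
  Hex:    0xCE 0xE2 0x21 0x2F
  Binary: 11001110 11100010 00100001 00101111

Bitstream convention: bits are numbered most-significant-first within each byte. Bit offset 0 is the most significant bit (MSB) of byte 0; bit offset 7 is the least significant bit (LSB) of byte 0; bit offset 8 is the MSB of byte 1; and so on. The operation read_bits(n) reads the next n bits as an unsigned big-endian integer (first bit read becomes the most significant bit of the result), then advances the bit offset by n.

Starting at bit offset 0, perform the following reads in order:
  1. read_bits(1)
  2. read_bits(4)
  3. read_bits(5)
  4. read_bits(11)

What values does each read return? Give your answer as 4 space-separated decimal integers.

Answer: 1 9 27 1092

Derivation:
Read 1: bits[0:1] width=1 -> value=1 (bin 1); offset now 1 = byte 0 bit 1; 31 bits remain
Read 2: bits[1:5] width=4 -> value=9 (bin 1001); offset now 5 = byte 0 bit 5; 27 bits remain
Read 3: bits[5:10] width=5 -> value=27 (bin 11011); offset now 10 = byte 1 bit 2; 22 bits remain
Read 4: bits[10:21] width=11 -> value=1092 (bin 10001000100); offset now 21 = byte 2 bit 5; 11 bits remain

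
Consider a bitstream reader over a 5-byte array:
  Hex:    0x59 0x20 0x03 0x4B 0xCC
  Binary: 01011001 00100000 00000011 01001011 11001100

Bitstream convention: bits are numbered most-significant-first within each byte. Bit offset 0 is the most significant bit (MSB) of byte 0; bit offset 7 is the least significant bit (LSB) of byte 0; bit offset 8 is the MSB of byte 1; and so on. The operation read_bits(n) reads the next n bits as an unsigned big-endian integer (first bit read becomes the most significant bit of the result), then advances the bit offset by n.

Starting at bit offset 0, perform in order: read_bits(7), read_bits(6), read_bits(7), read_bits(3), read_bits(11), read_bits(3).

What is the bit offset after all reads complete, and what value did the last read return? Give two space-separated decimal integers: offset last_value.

Read 1: bits[0:7] width=7 -> value=44 (bin 0101100); offset now 7 = byte 0 bit 7; 33 bits remain
Read 2: bits[7:13] width=6 -> value=36 (bin 100100); offset now 13 = byte 1 bit 5; 27 bits remain
Read 3: bits[13:20] width=7 -> value=0 (bin 0000000); offset now 20 = byte 2 bit 4; 20 bits remain
Read 4: bits[20:23] width=3 -> value=1 (bin 001); offset now 23 = byte 2 bit 7; 17 bits remain
Read 5: bits[23:34] width=11 -> value=1327 (bin 10100101111); offset now 34 = byte 4 bit 2; 6 bits remain
Read 6: bits[34:37] width=3 -> value=1 (bin 001); offset now 37 = byte 4 bit 5; 3 bits remain

Answer: 37 1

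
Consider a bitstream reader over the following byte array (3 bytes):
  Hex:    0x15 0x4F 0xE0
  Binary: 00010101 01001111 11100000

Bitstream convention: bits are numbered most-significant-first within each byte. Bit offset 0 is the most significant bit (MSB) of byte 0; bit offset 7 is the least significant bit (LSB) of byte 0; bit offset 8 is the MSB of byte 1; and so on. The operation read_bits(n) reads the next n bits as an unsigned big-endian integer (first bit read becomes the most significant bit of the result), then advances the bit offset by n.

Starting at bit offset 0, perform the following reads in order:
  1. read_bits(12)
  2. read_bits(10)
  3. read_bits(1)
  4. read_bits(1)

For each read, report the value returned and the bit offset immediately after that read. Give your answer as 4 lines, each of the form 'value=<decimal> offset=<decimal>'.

Read 1: bits[0:12] width=12 -> value=340 (bin 000101010100); offset now 12 = byte 1 bit 4; 12 bits remain
Read 2: bits[12:22] width=10 -> value=1016 (bin 1111111000); offset now 22 = byte 2 bit 6; 2 bits remain
Read 3: bits[22:23] width=1 -> value=0 (bin 0); offset now 23 = byte 2 bit 7; 1 bits remain
Read 4: bits[23:24] width=1 -> value=0 (bin 0); offset now 24 = byte 3 bit 0; 0 bits remain

Answer: value=340 offset=12
value=1016 offset=22
value=0 offset=23
value=0 offset=24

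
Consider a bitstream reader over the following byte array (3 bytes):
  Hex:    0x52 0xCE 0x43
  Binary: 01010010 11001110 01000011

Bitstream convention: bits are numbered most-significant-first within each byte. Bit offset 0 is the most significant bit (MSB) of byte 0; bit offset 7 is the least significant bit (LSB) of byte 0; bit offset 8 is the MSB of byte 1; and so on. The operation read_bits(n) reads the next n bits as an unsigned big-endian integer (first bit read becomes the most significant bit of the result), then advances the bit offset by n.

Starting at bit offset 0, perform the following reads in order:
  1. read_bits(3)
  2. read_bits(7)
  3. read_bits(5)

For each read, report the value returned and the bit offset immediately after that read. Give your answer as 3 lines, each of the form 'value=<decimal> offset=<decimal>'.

Read 1: bits[0:3] width=3 -> value=2 (bin 010); offset now 3 = byte 0 bit 3; 21 bits remain
Read 2: bits[3:10] width=7 -> value=75 (bin 1001011); offset now 10 = byte 1 bit 2; 14 bits remain
Read 3: bits[10:15] width=5 -> value=7 (bin 00111); offset now 15 = byte 1 bit 7; 9 bits remain

Answer: value=2 offset=3
value=75 offset=10
value=7 offset=15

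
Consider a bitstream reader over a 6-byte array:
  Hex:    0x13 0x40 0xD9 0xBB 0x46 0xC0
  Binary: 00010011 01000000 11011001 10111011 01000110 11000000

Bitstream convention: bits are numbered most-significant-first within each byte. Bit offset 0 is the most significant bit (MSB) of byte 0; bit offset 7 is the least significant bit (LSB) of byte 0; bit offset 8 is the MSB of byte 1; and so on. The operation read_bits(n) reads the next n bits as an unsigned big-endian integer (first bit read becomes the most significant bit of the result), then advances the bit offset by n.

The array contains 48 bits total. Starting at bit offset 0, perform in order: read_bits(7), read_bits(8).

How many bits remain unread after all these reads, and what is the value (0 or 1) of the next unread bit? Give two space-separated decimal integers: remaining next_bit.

Answer: 33 0

Derivation:
Read 1: bits[0:7] width=7 -> value=9 (bin 0001001); offset now 7 = byte 0 bit 7; 41 bits remain
Read 2: bits[7:15] width=8 -> value=160 (bin 10100000); offset now 15 = byte 1 bit 7; 33 bits remain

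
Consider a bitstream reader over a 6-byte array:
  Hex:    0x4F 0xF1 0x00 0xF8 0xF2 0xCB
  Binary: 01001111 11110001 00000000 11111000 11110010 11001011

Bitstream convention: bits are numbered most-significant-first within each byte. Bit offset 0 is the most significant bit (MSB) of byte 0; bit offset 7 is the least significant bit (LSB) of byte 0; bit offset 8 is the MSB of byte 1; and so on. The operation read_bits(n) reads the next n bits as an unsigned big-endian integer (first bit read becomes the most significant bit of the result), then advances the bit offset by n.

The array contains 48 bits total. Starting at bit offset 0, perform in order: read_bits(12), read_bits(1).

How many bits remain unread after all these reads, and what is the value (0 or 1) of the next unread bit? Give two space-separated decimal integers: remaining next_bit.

Read 1: bits[0:12] width=12 -> value=1279 (bin 010011111111); offset now 12 = byte 1 bit 4; 36 bits remain
Read 2: bits[12:13] width=1 -> value=0 (bin 0); offset now 13 = byte 1 bit 5; 35 bits remain

Answer: 35 0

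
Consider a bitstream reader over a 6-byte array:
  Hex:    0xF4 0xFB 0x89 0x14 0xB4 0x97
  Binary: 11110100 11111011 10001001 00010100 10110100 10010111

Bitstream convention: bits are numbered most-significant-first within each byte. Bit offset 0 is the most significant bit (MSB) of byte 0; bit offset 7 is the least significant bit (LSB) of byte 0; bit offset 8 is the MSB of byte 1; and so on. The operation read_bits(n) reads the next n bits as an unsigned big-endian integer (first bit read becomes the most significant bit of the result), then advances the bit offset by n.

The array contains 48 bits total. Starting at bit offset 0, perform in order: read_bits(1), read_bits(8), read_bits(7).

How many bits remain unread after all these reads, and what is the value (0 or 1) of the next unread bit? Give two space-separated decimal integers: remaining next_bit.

Answer: 32 1

Derivation:
Read 1: bits[0:1] width=1 -> value=1 (bin 1); offset now 1 = byte 0 bit 1; 47 bits remain
Read 2: bits[1:9] width=8 -> value=233 (bin 11101001); offset now 9 = byte 1 bit 1; 39 bits remain
Read 3: bits[9:16] width=7 -> value=123 (bin 1111011); offset now 16 = byte 2 bit 0; 32 bits remain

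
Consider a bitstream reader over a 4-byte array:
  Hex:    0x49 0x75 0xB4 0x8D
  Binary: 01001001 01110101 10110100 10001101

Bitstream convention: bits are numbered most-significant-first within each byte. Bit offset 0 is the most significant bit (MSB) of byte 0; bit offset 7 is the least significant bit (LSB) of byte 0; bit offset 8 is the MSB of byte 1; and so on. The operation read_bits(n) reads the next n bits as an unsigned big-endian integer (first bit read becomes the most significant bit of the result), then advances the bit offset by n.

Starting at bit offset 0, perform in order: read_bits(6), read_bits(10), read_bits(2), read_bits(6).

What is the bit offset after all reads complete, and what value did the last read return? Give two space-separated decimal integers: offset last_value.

Read 1: bits[0:6] width=6 -> value=18 (bin 010010); offset now 6 = byte 0 bit 6; 26 bits remain
Read 2: bits[6:16] width=10 -> value=373 (bin 0101110101); offset now 16 = byte 2 bit 0; 16 bits remain
Read 3: bits[16:18] width=2 -> value=2 (bin 10); offset now 18 = byte 2 bit 2; 14 bits remain
Read 4: bits[18:24] width=6 -> value=52 (bin 110100); offset now 24 = byte 3 bit 0; 8 bits remain

Answer: 24 52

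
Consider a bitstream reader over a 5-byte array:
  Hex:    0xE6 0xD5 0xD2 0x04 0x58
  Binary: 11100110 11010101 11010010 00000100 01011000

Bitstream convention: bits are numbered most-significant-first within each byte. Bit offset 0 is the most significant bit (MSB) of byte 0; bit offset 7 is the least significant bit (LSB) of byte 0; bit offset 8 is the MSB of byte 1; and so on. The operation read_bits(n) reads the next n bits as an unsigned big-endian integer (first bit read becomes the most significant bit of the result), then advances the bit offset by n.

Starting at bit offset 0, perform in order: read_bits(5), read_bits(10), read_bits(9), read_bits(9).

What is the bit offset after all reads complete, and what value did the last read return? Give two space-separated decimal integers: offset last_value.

Answer: 33 8

Derivation:
Read 1: bits[0:5] width=5 -> value=28 (bin 11100); offset now 5 = byte 0 bit 5; 35 bits remain
Read 2: bits[5:15] width=10 -> value=874 (bin 1101101010); offset now 15 = byte 1 bit 7; 25 bits remain
Read 3: bits[15:24] width=9 -> value=466 (bin 111010010); offset now 24 = byte 3 bit 0; 16 bits remain
Read 4: bits[24:33] width=9 -> value=8 (bin 000001000); offset now 33 = byte 4 bit 1; 7 bits remain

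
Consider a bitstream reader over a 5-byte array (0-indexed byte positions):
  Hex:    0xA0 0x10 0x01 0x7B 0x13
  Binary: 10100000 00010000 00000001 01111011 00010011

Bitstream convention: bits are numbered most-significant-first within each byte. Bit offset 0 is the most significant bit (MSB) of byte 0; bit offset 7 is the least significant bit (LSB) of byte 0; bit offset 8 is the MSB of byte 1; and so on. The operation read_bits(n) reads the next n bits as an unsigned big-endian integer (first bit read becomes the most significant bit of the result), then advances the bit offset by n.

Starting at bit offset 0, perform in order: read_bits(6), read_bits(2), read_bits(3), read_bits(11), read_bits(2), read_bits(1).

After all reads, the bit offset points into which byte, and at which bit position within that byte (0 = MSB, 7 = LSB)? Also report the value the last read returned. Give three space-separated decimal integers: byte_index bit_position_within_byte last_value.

Read 1: bits[0:6] width=6 -> value=40 (bin 101000); offset now 6 = byte 0 bit 6; 34 bits remain
Read 2: bits[6:8] width=2 -> value=0 (bin 00); offset now 8 = byte 1 bit 0; 32 bits remain
Read 3: bits[8:11] width=3 -> value=0 (bin 000); offset now 11 = byte 1 bit 3; 29 bits remain
Read 4: bits[11:22] width=11 -> value=1024 (bin 10000000000); offset now 22 = byte 2 bit 6; 18 bits remain
Read 5: bits[22:24] width=2 -> value=1 (bin 01); offset now 24 = byte 3 bit 0; 16 bits remain
Read 6: bits[24:25] width=1 -> value=0 (bin 0); offset now 25 = byte 3 bit 1; 15 bits remain

Answer: 3 1 0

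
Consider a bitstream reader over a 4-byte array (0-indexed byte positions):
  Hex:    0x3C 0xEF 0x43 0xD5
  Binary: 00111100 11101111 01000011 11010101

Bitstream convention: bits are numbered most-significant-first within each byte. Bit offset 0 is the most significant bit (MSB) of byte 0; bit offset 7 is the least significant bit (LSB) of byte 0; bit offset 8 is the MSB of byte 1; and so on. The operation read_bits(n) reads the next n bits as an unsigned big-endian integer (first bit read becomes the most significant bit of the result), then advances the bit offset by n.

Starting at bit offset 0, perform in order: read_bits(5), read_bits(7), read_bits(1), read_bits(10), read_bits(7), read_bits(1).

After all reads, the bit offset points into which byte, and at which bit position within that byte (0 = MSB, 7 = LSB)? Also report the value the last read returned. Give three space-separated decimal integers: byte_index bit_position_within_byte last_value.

Read 1: bits[0:5] width=5 -> value=7 (bin 00111); offset now 5 = byte 0 bit 5; 27 bits remain
Read 2: bits[5:12] width=7 -> value=78 (bin 1001110); offset now 12 = byte 1 bit 4; 20 bits remain
Read 3: bits[12:13] width=1 -> value=1 (bin 1); offset now 13 = byte 1 bit 5; 19 bits remain
Read 4: bits[13:23] width=10 -> value=929 (bin 1110100001); offset now 23 = byte 2 bit 7; 9 bits remain
Read 5: bits[23:30] width=7 -> value=117 (bin 1110101); offset now 30 = byte 3 bit 6; 2 bits remain
Read 6: bits[30:31] width=1 -> value=0 (bin 0); offset now 31 = byte 3 bit 7; 1 bits remain

Answer: 3 7 0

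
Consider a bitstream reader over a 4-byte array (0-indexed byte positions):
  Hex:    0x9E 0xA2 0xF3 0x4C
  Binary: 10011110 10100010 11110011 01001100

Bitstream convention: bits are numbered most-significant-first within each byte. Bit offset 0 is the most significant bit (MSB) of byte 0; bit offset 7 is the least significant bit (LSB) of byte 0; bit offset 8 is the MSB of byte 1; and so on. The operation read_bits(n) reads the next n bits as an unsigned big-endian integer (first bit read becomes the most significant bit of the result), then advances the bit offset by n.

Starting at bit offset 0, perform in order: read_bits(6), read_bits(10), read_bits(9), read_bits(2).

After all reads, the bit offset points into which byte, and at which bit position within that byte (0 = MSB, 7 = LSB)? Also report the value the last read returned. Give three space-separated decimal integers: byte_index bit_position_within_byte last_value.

Answer: 3 3 2

Derivation:
Read 1: bits[0:6] width=6 -> value=39 (bin 100111); offset now 6 = byte 0 bit 6; 26 bits remain
Read 2: bits[6:16] width=10 -> value=674 (bin 1010100010); offset now 16 = byte 2 bit 0; 16 bits remain
Read 3: bits[16:25] width=9 -> value=486 (bin 111100110); offset now 25 = byte 3 bit 1; 7 bits remain
Read 4: bits[25:27] width=2 -> value=2 (bin 10); offset now 27 = byte 3 bit 3; 5 bits remain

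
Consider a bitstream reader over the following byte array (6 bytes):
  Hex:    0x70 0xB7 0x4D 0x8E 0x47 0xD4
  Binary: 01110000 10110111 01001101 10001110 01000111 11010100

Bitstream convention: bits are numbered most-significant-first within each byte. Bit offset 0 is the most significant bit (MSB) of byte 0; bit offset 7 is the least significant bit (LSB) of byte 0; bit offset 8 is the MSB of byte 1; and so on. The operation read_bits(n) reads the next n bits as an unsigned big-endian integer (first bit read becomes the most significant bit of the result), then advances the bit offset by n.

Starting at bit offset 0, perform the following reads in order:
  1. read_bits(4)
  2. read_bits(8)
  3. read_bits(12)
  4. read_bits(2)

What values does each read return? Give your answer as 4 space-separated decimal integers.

Read 1: bits[0:4] width=4 -> value=7 (bin 0111); offset now 4 = byte 0 bit 4; 44 bits remain
Read 2: bits[4:12] width=8 -> value=11 (bin 00001011); offset now 12 = byte 1 bit 4; 36 bits remain
Read 3: bits[12:24] width=12 -> value=1869 (bin 011101001101); offset now 24 = byte 3 bit 0; 24 bits remain
Read 4: bits[24:26] width=2 -> value=2 (bin 10); offset now 26 = byte 3 bit 2; 22 bits remain

Answer: 7 11 1869 2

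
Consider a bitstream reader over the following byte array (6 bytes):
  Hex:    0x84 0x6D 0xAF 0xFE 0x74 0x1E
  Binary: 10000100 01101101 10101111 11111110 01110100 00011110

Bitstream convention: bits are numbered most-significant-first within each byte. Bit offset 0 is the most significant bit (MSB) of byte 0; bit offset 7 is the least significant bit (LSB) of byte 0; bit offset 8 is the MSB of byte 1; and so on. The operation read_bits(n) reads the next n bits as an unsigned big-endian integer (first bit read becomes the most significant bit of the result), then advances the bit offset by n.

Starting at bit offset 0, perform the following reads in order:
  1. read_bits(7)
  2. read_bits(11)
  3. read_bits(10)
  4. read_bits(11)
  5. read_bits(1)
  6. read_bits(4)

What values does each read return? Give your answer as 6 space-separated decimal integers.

Answer: 66 438 767 1850 0 1

Derivation:
Read 1: bits[0:7] width=7 -> value=66 (bin 1000010); offset now 7 = byte 0 bit 7; 41 bits remain
Read 2: bits[7:18] width=11 -> value=438 (bin 00110110110); offset now 18 = byte 2 bit 2; 30 bits remain
Read 3: bits[18:28] width=10 -> value=767 (bin 1011111111); offset now 28 = byte 3 bit 4; 20 bits remain
Read 4: bits[28:39] width=11 -> value=1850 (bin 11100111010); offset now 39 = byte 4 bit 7; 9 bits remain
Read 5: bits[39:40] width=1 -> value=0 (bin 0); offset now 40 = byte 5 bit 0; 8 bits remain
Read 6: bits[40:44] width=4 -> value=1 (bin 0001); offset now 44 = byte 5 bit 4; 4 bits remain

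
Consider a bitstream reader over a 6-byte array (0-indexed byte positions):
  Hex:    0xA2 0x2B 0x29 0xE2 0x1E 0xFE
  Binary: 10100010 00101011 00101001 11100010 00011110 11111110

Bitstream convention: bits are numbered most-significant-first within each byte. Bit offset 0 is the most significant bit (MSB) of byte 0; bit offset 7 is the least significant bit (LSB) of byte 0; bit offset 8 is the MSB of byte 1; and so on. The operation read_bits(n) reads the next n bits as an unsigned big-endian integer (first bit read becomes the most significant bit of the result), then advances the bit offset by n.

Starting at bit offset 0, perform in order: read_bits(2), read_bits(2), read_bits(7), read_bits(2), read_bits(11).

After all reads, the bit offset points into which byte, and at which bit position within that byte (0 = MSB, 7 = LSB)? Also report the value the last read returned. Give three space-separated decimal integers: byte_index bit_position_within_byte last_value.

Answer: 3 0 809

Derivation:
Read 1: bits[0:2] width=2 -> value=2 (bin 10); offset now 2 = byte 0 bit 2; 46 bits remain
Read 2: bits[2:4] width=2 -> value=2 (bin 10); offset now 4 = byte 0 bit 4; 44 bits remain
Read 3: bits[4:11] width=7 -> value=17 (bin 0010001); offset now 11 = byte 1 bit 3; 37 bits remain
Read 4: bits[11:13] width=2 -> value=1 (bin 01); offset now 13 = byte 1 bit 5; 35 bits remain
Read 5: bits[13:24] width=11 -> value=809 (bin 01100101001); offset now 24 = byte 3 bit 0; 24 bits remain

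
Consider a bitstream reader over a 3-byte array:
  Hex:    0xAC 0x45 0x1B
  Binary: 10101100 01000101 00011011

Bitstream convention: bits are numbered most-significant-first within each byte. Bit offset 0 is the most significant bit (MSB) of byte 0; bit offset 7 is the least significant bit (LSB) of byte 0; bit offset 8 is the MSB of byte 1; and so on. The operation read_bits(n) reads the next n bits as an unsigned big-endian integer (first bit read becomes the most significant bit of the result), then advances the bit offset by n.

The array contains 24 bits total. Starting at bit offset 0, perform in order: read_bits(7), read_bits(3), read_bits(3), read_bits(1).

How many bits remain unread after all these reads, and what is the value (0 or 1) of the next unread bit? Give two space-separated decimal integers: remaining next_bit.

Answer: 10 0

Derivation:
Read 1: bits[0:7] width=7 -> value=86 (bin 1010110); offset now 7 = byte 0 bit 7; 17 bits remain
Read 2: bits[7:10] width=3 -> value=1 (bin 001); offset now 10 = byte 1 bit 2; 14 bits remain
Read 3: bits[10:13] width=3 -> value=0 (bin 000); offset now 13 = byte 1 bit 5; 11 bits remain
Read 4: bits[13:14] width=1 -> value=1 (bin 1); offset now 14 = byte 1 bit 6; 10 bits remain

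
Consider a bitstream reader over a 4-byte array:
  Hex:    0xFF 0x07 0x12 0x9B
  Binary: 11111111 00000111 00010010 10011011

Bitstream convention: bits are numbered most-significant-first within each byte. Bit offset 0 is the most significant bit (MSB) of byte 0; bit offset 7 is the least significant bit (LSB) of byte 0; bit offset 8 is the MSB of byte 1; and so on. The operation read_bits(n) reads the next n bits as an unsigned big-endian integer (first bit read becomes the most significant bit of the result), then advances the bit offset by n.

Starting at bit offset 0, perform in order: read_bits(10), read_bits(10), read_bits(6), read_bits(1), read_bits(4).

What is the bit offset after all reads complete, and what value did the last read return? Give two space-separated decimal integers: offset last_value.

Answer: 31 13

Derivation:
Read 1: bits[0:10] width=10 -> value=1020 (bin 1111111100); offset now 10 = byte 1 bit 2; 22 bits remain
Read 2: bits[10:20] width=10 -> value=113 (bin 0001110001); offset now 20 = byte 2 bit 4; 12 bits remain
Read 3: bits[20:26] width=6 -> value=10 (bin 001010); offset now 26 = byte 3 bit 2; 6 bits remain
Read 4: bits[26:27] width=1 -> value=0 (bin 0); offset now 27 = byte 3 bit 3; 5 bits remain
Read 5: bits[27:31] width=4 -> value=13 (bin 1101); offset now 31 = byte 3 bit 7; 1 bits remain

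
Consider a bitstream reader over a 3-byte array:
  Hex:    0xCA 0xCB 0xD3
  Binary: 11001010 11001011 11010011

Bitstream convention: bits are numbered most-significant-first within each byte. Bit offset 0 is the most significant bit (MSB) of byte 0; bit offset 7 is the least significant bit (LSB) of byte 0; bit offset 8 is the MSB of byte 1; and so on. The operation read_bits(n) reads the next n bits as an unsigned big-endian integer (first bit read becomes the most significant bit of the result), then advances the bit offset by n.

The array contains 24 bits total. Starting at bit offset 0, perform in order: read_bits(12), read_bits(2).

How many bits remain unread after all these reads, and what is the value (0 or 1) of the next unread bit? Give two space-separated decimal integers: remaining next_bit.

Answer: 10 1

Derivation:
Read 1: bits[0:12] width=12 -> value=3244 (bin 110010101100); offset now 12 = byte 1 bit 4; 12 bits remain
Read 2: bits[12:14] width=2 -> value=2 (bin 10); offset now 14 = byte 1 bit 6; 10 bits remain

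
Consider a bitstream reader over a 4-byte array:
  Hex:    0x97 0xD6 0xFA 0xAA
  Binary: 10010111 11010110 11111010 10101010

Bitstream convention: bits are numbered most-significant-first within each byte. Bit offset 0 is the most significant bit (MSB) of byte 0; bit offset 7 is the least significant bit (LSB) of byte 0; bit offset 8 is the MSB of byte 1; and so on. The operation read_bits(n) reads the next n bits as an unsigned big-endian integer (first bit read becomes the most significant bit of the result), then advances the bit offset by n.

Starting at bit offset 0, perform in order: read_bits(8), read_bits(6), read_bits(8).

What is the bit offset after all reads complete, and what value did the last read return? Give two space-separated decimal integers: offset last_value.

Answer: 22 190

Derivation:
Read 1: bits[0:8] width=8 -> value=151 (bin 10010111); offset now 8 = byte 1 bit 0; 24 bits remain
Read 2: bits[8:14] width=6 -> value=53 (bin 110101); offset now 14 = byte 1 bit 6; 18 bits remain
Read 3: bits[14:22] width=8 -> value=190 (bin 10111110); offset now 22 = byte 2 bit 6; 10 bits remain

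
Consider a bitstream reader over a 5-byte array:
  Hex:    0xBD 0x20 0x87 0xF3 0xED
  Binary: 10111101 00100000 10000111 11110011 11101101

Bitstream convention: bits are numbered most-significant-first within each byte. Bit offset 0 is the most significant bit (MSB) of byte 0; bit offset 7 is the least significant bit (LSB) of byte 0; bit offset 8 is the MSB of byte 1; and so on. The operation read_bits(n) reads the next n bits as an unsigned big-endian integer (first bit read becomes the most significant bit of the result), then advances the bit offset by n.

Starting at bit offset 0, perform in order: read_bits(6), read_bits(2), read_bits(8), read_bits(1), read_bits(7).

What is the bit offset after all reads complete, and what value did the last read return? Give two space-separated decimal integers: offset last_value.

Answer: 24 7

Derivation:
Read 1: bits[0:6] width=6 -> value=47 (bin 101111); offset now 6 = byte 0 bit 6; 34 bits remain
Read 2: bits[6:8] width=2 -> value=1 (bin 01); offset now 8 = byte 1 bit 0; 32 bits remain
Read 3: bits[8:16] width=8 -> value=32 (bin 00100000); offset now 16 = byte 2 bit 0; 24 bits remain
Read 4: bits[16:17] width=1 -> value=1 (bin 1); offset now 17 = byte 2 bit 1; 23 bits remain
Read 5: bits[17:24] width=7 -> value=7 (bin 0000111); offset now 24 = byte 3 bit 0; 16 bits remain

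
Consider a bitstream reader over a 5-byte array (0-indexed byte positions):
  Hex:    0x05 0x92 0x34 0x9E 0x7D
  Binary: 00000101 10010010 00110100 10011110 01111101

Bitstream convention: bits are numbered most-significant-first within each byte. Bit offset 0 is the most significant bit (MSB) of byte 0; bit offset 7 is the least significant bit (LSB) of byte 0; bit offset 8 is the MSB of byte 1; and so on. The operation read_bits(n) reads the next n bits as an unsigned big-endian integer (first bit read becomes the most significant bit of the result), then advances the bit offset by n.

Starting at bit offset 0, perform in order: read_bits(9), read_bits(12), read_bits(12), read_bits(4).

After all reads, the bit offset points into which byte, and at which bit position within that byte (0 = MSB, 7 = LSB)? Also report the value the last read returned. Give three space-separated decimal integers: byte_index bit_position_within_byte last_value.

Answer: 4 5 15

Derivation:
Read 1: bits[0:9] width=9 -> value=11 (bin 000001011); offset now 9 = byte 1 bit 1; 31 bits remain
Read 2: bits[9:21] width=12 -> value=582 (bin 001001000110); offset now 21 = byte 2 bit 5; 19 bits remain
Read 3: bits[21:33] width=12 -> value=2364 (bin 100100111100); offset now 33 = byte 4 bit 1; 7 bits remain
Read 4: bits[33:37] width=4 -> value=15 (bin 1111); offset now 37 = byte 4 bit 5; 3 bits remain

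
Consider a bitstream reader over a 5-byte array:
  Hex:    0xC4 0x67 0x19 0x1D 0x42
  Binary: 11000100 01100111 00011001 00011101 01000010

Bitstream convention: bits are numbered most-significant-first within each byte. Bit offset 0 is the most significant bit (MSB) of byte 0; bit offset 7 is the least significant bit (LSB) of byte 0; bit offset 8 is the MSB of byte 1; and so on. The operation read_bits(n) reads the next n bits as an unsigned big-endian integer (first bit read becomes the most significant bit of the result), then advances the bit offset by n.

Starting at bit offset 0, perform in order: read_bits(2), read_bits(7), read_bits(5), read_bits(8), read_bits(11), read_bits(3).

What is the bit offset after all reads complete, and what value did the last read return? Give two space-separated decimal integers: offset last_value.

Answer: 36 4

Derivation:
Read 1: bits[0:2] width=2 -> value=3 (bin 11); offset now 2 = byte 0 bit 2; 38 bits remain
Read 2: bits[2:9] width=7 -> value=8 (bin 0001000); offset now 9 = byte 1 bit 1; 31 bits remain
Read 3: bits[9:14] width=5 -> value=25 (bin 11001); offset now 14 = byte 1 bit 6; 26 bits remain
Read 4: bits[14:22] width=8 -> value=198 (bin 11000110); offset now 22 = byte 2 bit 6; 18 bits remain
Read 5: bits[22:33] width=11 -> value=570 (bin 01000111010); offset now 33 = byte 4 bit 1; 7 bits remain
Read 6: bits[33:36] width=3 -> value=4 (bin 100); offset now 36 = byte 4 bit 4; 4 bits remain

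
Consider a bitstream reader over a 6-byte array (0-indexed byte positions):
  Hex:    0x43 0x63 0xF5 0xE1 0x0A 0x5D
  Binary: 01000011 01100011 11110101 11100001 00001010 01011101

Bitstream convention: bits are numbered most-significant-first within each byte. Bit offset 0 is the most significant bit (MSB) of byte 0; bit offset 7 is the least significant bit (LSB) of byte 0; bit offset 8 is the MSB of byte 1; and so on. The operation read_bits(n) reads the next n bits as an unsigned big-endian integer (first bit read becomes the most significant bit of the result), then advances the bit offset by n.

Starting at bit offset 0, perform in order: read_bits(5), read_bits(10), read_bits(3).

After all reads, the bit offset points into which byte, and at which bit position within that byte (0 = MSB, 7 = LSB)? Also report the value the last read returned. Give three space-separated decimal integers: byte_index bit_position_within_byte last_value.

Read 1: bits[0:5] width=5 -> value=8 (bin 01000); offset now 5 = byte 0 bit 5; 43 bits remain
Read 2: bits[5:15] width=10 -> value=433 (bin 0110110001); offset now 15 = byte 1 bit 7; 33 bits remain
Read 3: bits[15:18] width=3 -> value=7 (bin 111); offset now 18 = byte 2 bit 2; 30 bits remain

Answer: 2 2 7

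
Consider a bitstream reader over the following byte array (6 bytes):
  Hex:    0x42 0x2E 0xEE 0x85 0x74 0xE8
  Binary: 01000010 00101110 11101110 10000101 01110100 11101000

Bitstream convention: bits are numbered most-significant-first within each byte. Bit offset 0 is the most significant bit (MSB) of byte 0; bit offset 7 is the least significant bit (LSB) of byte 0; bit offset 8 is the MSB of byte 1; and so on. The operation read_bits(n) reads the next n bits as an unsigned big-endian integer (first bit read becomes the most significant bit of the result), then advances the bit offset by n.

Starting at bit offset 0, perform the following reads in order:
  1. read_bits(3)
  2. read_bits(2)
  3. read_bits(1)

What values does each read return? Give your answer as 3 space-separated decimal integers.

Read 1: bits[0:3] width=3 -> value=2 (bin 010); offset now 3 = byte 0 bit 3; 45 bits remain
Read 2: bits[3:5] width=2 -> value=0 (bin 00); offset now 5 = byte 0 bit 5; 43 bits remain
Read 3: bits[5:6] width=1 -> value=0 (bin 0); offset now 6 = byte 0 bit 6; 42 bits remain

Answer: 2 0 0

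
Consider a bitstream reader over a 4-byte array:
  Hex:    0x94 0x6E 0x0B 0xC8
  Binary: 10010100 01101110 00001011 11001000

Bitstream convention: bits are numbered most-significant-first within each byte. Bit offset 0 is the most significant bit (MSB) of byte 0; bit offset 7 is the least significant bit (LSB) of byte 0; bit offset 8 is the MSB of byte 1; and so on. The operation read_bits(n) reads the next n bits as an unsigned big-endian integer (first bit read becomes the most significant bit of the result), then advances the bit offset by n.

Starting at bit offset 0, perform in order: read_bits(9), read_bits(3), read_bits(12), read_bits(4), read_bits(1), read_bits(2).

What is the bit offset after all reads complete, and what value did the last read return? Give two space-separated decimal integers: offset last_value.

Read 1: bits[0:9] width=9 -> value=296 (bin 100101000); offset now 9 = byte 1 bit 1; 23 bits remain
Read 2: bits[9:12] width=3 -> value=6 (bin 110); offset now 12 = byte 1 bit 4; 20 bits remain
Read 3: bits[12:24] width=12 -> value=3595 (bin 111000001011); offset now 24 = byte 3 bit 0; 8 bits remain
Read 4: bits[24:28] width=4 -> value=12 (bin 1100); offset now 28 = byte 3 bit 4; 4 bits remain
Read 5: bits[28:29] width=1 -> value=1 (bin 1); offset now 29 = byte 3 bit 5; 3 bits remain
Read 6: bits[29:31] width=2 -> value=0 (bin 00); offset now 31 = byte 3 bit 7; 1 bits remain

Answer: 31 0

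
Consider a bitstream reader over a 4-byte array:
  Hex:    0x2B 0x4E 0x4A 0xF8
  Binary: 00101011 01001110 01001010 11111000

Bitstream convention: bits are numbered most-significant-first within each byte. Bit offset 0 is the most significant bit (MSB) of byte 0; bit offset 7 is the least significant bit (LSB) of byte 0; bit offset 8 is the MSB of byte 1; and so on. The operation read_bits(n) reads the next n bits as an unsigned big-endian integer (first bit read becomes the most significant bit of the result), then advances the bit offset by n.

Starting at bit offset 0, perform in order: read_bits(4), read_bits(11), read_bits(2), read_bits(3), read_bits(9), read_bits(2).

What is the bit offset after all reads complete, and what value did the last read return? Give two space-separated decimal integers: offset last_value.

Read 1: bits[0:4] width=4 -> value=2 (bin 0010); offset now 4 = byte 0 bit 4; 28 bits remain
Read 2: bits[4:15] width=11 -> value=1447 (bin 10110100111); offset now 15 = byte 1 bit 7; 17 bits remain
Read 3: bits[15:17] width=2 -> value=0 (bin 00); offset now 17 = byte 2 bit 1; 15 bits remain
Read 4: bits[17:20] width=3 -> value=4 (bin 100); offset now 20 = byte 2 bit 4; 12 bits remain
Read 5: bits[20:29] width=9 -> value=351 (bin 101011111); offset now 29 = byte 3 bit 5; 3 bits remain
Read 6: bits[29:31] width=2 -> value=0 (bin 00); offset now 31 = byte 3 bit 7; 1 bits remain

Answer: 31 0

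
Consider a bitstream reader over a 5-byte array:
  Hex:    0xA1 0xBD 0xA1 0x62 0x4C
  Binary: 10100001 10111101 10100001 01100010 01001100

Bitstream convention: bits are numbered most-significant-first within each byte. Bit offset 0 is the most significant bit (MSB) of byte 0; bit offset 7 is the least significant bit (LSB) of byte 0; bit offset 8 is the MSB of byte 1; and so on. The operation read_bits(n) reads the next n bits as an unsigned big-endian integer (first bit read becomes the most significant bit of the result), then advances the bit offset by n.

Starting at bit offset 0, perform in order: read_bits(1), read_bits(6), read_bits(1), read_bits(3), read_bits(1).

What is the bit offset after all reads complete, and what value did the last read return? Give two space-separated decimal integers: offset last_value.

Read 1: bits[0:1] width=1 -> value=1 (bin 1); offset now 1 = byte 0 bit 1; 39 bits remain
Read 2: bits[1:7] width=6 -> value=16 (bin 010000); offset now 7 = byte 0 bit 7; 33 bits remain
Read 3: bits[7:8] width=1 -> value=1 (bin 1); offset now 8 = byte 1 bit 0; 32 bits remain
Read 4: bits[8:11] width=3 -> value=5 (bin 101); offset now 11 = byte 1 bit 3; 29 bits remain
Read 5: bits[11:12] width=1 -> value=1 (bin 1); offset now 12 = byte 1 bit 4; 28 bits remain

Answer: 12 1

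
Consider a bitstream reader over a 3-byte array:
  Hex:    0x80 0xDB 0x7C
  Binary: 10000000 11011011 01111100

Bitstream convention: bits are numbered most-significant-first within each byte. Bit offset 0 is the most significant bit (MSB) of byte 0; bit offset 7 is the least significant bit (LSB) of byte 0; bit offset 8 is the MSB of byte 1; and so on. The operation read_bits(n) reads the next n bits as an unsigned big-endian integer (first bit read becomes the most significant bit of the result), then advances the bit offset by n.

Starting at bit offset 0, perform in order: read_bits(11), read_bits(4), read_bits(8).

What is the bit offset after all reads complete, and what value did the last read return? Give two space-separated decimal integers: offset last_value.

Answer: 23 190

Derivation:
Read 1: bits[0:11] width=11 -> value=1030 (bin 10000000110); offset now 11 = byte 1 bit 3; 13 bits remain
Read 2: bits[11:15] width=4 -> value=13 (bin 1101); offset now 15 = byte 1 bit 7; 9 bits remain
Read 3: bits[15:23] width=8 -> value=190 (bin 10111110); offset now 23 = byte 2 bit 7; 1 bits remain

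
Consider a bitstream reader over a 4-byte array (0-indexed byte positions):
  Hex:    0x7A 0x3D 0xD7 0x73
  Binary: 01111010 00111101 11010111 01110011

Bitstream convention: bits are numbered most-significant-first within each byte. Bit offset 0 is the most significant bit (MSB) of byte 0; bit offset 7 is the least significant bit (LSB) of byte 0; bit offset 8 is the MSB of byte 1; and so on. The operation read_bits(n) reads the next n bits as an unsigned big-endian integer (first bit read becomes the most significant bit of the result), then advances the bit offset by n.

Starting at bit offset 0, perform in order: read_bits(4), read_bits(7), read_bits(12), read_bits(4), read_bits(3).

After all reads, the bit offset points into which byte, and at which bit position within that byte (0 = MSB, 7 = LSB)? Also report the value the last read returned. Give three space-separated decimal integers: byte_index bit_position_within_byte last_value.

Answer: 3 6 4

Derivation:
Read 1: bits[0:4] width=4 -> value=7 (bin 0111); offset now 4 = byte 0 bit 4; 28 bits remain
Read 2: bits[4:11] width=7 -> value=81 (bin 1010001); offset now 11 = byte 1 bit 3; 21 bits remain
Read 3: bits[11:23] width=12 -> value=3819 (bin 111011101011); offset now 23 = byte 2 bit 7; 9 bits remain
Read 4: bits[23:27] width=4 -> value=11 (bin 1011); offset now 27 = byte 3 bit 3; 5 bits remain
Read 5: bits[27:30] width=3 -> value=4 (bin 100); offset now 30 = byte 3 bit 6; 2 bits remain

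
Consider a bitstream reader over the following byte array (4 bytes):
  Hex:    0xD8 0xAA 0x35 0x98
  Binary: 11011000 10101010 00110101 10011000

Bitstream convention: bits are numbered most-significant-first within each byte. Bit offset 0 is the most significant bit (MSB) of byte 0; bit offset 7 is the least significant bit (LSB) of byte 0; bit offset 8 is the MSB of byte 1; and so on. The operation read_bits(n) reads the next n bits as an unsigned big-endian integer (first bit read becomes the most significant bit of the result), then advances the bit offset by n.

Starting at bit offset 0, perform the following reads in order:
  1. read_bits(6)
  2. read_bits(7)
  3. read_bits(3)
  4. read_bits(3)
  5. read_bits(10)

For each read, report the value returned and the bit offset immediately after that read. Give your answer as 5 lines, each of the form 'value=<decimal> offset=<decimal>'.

Read 1: bits[0:6] width=6 -> value=54 (bin 110110); offset now 6 = byte 0 bit 6; 26 bits remain
Read 2: bits[6:13] width=7 -> value=21 (bin 0010101); offset now 13 = byte 1 bit 5; 19 bits remain
Read 3: bits[13:16] width=3 -> value=2 (bin 010); offset now 16 = byte 2 bit 0; 16 bits remain
Read 4: bits[16:19] width=3 -> value=1 (bin 001); offset now 19 = byte 2 bit 3; 13 bits remain
Read 5: bits[19:29] width=10 -> value=691 (bin 1010110011); offset now 29 = byte 3 bit 5; 3 bits remain

Answer: value=54 offset=6
value=21 offset=13
value=2 offset=16
value=1 offset=19
value=691 offset=29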